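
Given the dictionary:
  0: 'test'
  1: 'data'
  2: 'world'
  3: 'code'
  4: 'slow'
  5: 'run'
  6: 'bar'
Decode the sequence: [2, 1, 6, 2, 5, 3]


Look up each index in the dictionary:
  2 -> 'world'
  1 -> 'data'
  6 -> 'bar'
  2 -> 'world'
  5 -> 'run'
  3 -> 'code'

Decoded: "world data bar world run code"


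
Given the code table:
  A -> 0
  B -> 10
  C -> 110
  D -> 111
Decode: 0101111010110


Decoding:
0 -> A
10 -> B
111 -> D
10 -> B
10 -> B
110 -> C


Result: ABDBBC


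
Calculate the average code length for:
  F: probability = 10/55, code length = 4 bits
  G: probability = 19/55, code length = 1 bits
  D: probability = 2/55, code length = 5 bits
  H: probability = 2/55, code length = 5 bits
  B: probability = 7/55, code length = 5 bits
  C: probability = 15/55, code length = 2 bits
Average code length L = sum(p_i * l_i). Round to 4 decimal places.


Weighted contributions p_i * l_i:
  F: (10/55) * 4 = 40/55
  G: (19/55) * 1 = 19/55
  D: (2/55) * 5 = 10/55
  H: (2/55) * 5 = 10/55
  B: (7/55) * 5 = 35/55
  C: (15/55) * 2 = 30/55
Sum = (40 + 19 + 10 + 10 + 35 + 30)/55 = 144/55

L = 144/55 = 2.6182 bits/symbol


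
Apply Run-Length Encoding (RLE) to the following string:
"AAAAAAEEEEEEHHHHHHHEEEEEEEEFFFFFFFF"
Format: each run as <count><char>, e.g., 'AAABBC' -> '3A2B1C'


Scanning runs left to right:
  i=0: run of 'A' x 6 -> '6A'
  i=6: run of 'E' x 6 -> '6E'
  i=12: run of 'H' x 7 -> '7H'
  i=19: run of 'E' x 8 -> '8E'
  i=27: run of 'F' x 8 -> '8F'

RLE = 6A6E7H8E8F


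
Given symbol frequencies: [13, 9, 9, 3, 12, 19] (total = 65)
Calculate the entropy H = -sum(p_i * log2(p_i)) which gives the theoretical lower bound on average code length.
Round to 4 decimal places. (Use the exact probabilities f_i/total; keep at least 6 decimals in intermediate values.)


Per-symbol terms -p_i * log2(p_i) with p_i = f_i/65:
  p = 13/65 = 0.200000: log2(p) = -2.321928, -p*log2(p) = 0.464386
  p = 9/65 = 0.138462: log2(p) = -2.852443, -p*log2(p) = 0.394954
  p = 9/65 = 0.138462: log2(p) = -2.852443, -p*log2(p) = 0.394954
  p = 3/65 = 0.046154: log2(p) = -4.437405, -p*log2(p) = 0.204803
  p = 12/65 = 0.184615: log2(p) = -2.437405, -p*log2(p) = 0.449983
  p = 19/65 = 0.292308: log2(p) = -1.774440, -p*log2(p) = 0.518683
H = 0.464386 + 0.394954 + 0.394954 + 0.204803 + 0.449983 + 0.518683 = 2.427763

H = 2.4278 bits/symbol


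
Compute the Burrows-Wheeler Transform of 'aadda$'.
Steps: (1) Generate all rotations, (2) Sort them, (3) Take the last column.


Rotations (sorted):
  0: $aadda -> last char: a
  1: a$aadd -> last char: d
  2: aadda$ -> last char: $
  3: adda$a -> last char: a
  4: da$aad -> last char: d
  5: dda$aa -> last char: a


BWT = ad$ada


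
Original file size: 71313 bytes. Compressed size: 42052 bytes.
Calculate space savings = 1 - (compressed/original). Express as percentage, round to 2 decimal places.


ratio = compressed/original = 42052/71313 = 0.589682
savings = 1 - ratio = 1 - 0.589682 = 0.410318
as a percentage: 0.410318 * 100 = 41.03%

Space savings = 1 - 42052/71313 = 41.03%


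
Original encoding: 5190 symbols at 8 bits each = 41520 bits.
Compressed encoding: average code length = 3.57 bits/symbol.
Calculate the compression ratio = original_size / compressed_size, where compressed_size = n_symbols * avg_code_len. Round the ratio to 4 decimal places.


original_size = n_symbols * orig_bits = 5190 * 8 = 41520 bits
compressed_size = n_symbols * avg_code_len = 5190 * 3.57 = 18528.3 bits
ratio = original_size / compressed_size = 41520 / 18528.3 = 2.2409

Compression ratio = 2.2409


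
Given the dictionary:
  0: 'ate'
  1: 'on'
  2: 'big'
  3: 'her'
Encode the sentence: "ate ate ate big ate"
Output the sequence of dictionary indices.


Look up each word in the dictionary:
  'ate' -> 0
  'ate' -> 0
  'ate' -> 0
  'big' -> 2
  'ate' -> 0

Encoded: [0, 0, 0, 2, 0]


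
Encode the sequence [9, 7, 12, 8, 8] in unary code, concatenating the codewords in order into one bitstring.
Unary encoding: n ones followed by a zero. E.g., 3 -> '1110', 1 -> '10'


Encode each number as n ones followed by a terminating 0:
  9 -> 1111111110 (10 bits)
  7 -> 11111110 (8 bits)
  12 -> 1111111111110 (13 bits)
  8 -> 111111110 (9 bits)
  8 -> 111111110 (9 bits)
Total length = 10 + 8 + 13 + 9 + 9 = 49 bits.

Unary([9, 7, 12, 8, 8]) = 1111111110111111101111111111110111111110111111110 (49 bits)


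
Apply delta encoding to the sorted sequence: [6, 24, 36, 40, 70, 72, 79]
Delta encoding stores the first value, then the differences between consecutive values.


First value: 6
Deltas:
  24 - 6 = 18
  36 - 24 = 12
  40 - 36 = 4
  70 - 40 = 30
  72 - 70 = 2
  79 - 72 = 7


Delta encoded: [6, 18, 12, 4, 30, 2, 7]


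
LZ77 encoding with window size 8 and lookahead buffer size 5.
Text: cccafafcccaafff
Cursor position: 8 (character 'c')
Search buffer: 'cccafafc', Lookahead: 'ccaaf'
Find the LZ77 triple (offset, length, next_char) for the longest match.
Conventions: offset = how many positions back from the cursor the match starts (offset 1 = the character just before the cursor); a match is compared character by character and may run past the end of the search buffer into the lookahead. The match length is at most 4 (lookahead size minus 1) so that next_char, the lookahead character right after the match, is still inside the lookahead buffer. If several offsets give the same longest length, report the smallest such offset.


Try each offset into the search buffer:
  offset=1 (pos 7, char 'c'): match length 2
  offset=2 (pos 6, char 'f'): match length 0
  offset=3 (pos 5, char 'a'): match length 0
  offset=4 (pos 4, char 'f'): match length 0
  offset=5 (pos 3, char 'a'): match length 0
  offset=6 (pos 2, char 'c'): match length 1
  offset=7 (pos 1, char 'c'): match length 3
  offset=8 (pos 0, char 'c'): match length 2
Longest match has length 3 at offset 7.
next_char = character at position 8 + 3 = 11 -> 'a'

Best match: offset=7, length=3 (matching 'cca' starting at position 1)
LZ77 triple: (7, 3, 'a')


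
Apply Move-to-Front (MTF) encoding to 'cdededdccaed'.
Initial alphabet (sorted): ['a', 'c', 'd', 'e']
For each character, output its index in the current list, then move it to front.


MTF encoding:
'c': index 1 in ['a', 'c', 'd', 'e'] -> ['c', 'a', 'd', 'e']
'd': index 2 in ['c', 'a', 'd', 'e'] -> ['d', 'c', 'a', 'e']
'e': index 3 in ['d', 'c', 'a', 'e'] -> ['e', 'd', 'c', 'a']
'd': index 1 in ['e', 'd', 'c', 'a'] -> ['d', 'e', 'c', 'a']
'e': index 1 in ['d', 'e', 'c', 'a'] -> ['e', 'd', 'c', 'a']
'd': index 1 in ['e', 'd', 'c', 'a'] -> ['d', 'e', 'c', 'a']
'd': index 0 in ['d', 'e', 'c', 'a'] -> ['d', 'e', 'c', 'a']
'c': index 2 in ['d', 'e', 'c', 'a'] -> ['c', 'd', 'e', 'a']
'c': index 0 in ['c', 'd', 'e', 'a'] -> ['c', 'd', 'e', 'a']
'a': index 3 in ['c', 'd', 'e', 'a'] -> ['a', 'c', 'd', 'e']
'e': index 3 in ['a', 'c', 'd', 'e'] -> ['e', 'a', 'c', 'd']
'd': index 3 in ['e', 'a', 'c', 'd'] -> ['d', 'e', 'a', 'c']


Output: [1, 2, 3, 1, 1, 1, 0, 2, 0, 3, 3, 3]


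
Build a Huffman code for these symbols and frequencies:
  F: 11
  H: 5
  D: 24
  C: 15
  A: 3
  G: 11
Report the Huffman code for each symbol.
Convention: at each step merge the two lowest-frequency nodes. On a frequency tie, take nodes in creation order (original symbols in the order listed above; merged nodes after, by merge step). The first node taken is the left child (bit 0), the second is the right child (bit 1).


Huffman tree construction:
Step 1: Merge A(3) + H(5) = 8
Step 2: Merge (A+H)(8) + F(11) = 19
Step 3: Merge G(11) + C(15) = 26
Step 4: Merge ((A+H)+F)(19) + D(24) = 43
Step 5: Merge (G+C)(26) + (((A+H)+F)+D)(43) = 69
Read each symbol's code off the tree from the root (left child = 0, right child = 1).

Codes:
  F: 101 (length 3)
  H: 1001 (length 4)
  D: 11 (length 2)
  C: 01 (length 2)
  A: 1000 (length 4)
  G: 00 (length 2)
Average code length: 165/69 = 2.3913 bits/symbol


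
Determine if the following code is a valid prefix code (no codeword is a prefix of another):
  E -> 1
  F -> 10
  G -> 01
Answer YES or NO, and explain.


Checking each pair (does one codeword prefix another?):
  E='1' vs F='10': prefix -- VIOLATION

NO -- this is NOT a valid prefix code. E (1) is a prefix of F (10).


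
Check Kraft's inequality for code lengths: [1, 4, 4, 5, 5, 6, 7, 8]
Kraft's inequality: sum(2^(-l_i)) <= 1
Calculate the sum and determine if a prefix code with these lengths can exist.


Sum = 2^(-1) + 2^(-4) + 2^(-4) + 2^(-5) + 2^(-5) + 2^(-6) + 2^(-7) + 2^(-8)
    = 0.5 + 0.0625 + 0.0625 + 0.03125 + 0.03125 + 0.015625 + 0.0078125 + 0.00390625
    = 183/256 = 0.71484375
Since 0.71484375 <= 1, Kraft's inequality IS satisfied.
A prefix code with these lengths CAN exist.

Kraft sum = 0.71484375. Satisfied.


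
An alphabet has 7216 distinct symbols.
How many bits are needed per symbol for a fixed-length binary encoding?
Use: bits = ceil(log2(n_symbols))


log2(7216) = 12.817
Bracket: 2^12 = 4096 < 7216 <= 2^13 = 8192
So ceil(log2(7216)) = 13

bits = ceil(log2(7216)) = ceil(12.817) = 13 bits


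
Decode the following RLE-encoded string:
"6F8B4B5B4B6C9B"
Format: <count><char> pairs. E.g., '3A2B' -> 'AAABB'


Expanding each <count><char> pair:
  6F -> 'FFFFFF'
  8B -> 'BBBBBBBB'
  4B -> 'BBBB'
  5B -> 'BBBBB'
  4B -> 'BBBB'
  6C -> 'CCCCCC'
  9B -> 'BBBBBBBBB'

Decoded = FFFFFFBBBBBBBBBBBBBBBBBBBBBCCCCCCBBBBBBBBB


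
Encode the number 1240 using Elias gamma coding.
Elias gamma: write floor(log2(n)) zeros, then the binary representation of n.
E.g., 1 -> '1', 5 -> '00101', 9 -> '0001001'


num_bits = floor(log2(1240)) + 1 = 11
leading_zeros = num_bits - 1 = 10
binary(1240) = 10011011000

Elias gamma(1240) = '0000000000' + '10011011000' = 000000000010011011000 (21 bits)


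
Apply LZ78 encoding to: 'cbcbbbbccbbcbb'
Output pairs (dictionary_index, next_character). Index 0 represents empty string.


LZ78 encoding steps:
Dictionary: {0: ''}
Step 1: w='' (idx 0), next='c' -> output (0, 'c'), add 'c' as idx 1
Step 2: w='' (idx 0), next='b' -> output (0, 'b'), add 'b' as idx 2
Step 3: w='c' (idx 1), next='b' -> output (1, 'b'), add 'cb' as idx 3
Step 4: w='b' (idx 2), next='b' -> output (2, 'b'), add 'bb' as idx 4
Step 5: w='b' (idx 2), next='c' -> output (2, 'c'), add 'bc' as idx 5
Step 6: w='cb' (idx 3), next='b' -> output (3, 'b'), add 'cbb' as idx 6
Step 7: w='cbb' (idx 6), end of input -> output (6, '')


Encoded: [(0, 'c'), (0, 'b'), (1, 'b'), (2, 'b'), (2, 'c'), (3, 'b'), (6, '')]


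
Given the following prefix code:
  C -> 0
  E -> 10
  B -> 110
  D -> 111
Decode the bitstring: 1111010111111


Decoding step by step:
Bits 111 -> D
Bits 10 -> E
Bits 10 -> E
Bits 111 -> D
Bits 111 -> D


Decoded message: DEEDD


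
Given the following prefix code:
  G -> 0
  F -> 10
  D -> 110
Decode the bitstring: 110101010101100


Decoding step by step:
Bits 110 -> D
Bits 10 -> F
Bits 10 -> F
Bits 10 -> F
Bits 10 -> F
Bits 110 -> D
Bits 0 -> G


Decoded message: DFFFFDG


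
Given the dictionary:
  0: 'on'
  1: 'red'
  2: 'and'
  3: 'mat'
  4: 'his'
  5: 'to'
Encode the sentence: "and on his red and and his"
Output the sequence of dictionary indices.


Look up each word in the dictionary:
  'and' -> 2
  'on' -> 0
  'his' -> 4
  'red' -> 1
  'and' -> 2
  'and' -> 2
  'his' -> 4

Encoded: [2, 0, 4, 1, 2, 2, 4]


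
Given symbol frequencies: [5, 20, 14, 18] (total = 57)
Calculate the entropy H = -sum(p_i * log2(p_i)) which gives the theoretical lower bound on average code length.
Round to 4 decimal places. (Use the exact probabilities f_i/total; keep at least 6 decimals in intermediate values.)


Per-symbol terms -p_i * log2(p_i) with p_i = f_i/57:
  p = 5/57 = 0.087719: log2(p) = -3.510962, -p*log2(p) = 0.307979
  p = 20/57 = 0.350877: log2(p) = -1.510962, -p*log2(p) = 0.530162
  p = 14/57 = 0.245614: log2(p) = -2.025535, -p*log2(p) = 0.497500
  p = 18/57 = 0.315789: log2(p) = -1.662965, -p*log2(p) = 0.525147
H = 0.307979 + 0.530162 + 0.497500 + 0.525147 = 1.860788

H = 1.8608 bits/symbol


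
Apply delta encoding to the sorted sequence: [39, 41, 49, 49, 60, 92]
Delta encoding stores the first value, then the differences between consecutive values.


First value: 39
Deltas:
  41 - 39 = 2
  49 - 41 = 8
  49 - 49 = 0
  60 - 49 = 11
  92 - 60 = 32


Delta encoded: [39, 2, 8, 0, 11, 32]


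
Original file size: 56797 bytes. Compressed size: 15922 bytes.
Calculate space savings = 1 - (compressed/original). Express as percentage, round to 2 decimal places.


ratio = compressed/original = 15922/56797 = 0.280332
savings = 1 - ratio = 1 - 0.280332 = 0.719668
as a percentage: 0.719668 * 100 = 71.97%

Space savings = 1 - 15922/56797 = 71.97%


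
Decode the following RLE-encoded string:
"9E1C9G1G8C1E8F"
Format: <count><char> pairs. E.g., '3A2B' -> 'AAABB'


Expanding each <count><char> pair:
  9E -> 'EEEEEEEEE'
  1C -> 'C'
  9G -> 'GGGGGGGGG'
  1G -> 'G'
  8C -> 'CCCCCCCC'
  1E -> 'E'
  8F -> 'FFFFFFFF'

Decoded = EEEEEEEEECGGGGGGGGGGCCCCCCCCEFFFFFFFF


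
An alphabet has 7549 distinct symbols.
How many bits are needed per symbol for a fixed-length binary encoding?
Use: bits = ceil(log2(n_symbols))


log2(7549) = 12.8821
Bracket: 2^12 = 4096 < 7549 <= 2^13 = 8192
So ceil(log2(7549)) = 13

bits = ceil(log2(7549)) = ceil(12.8821) = 13 bits


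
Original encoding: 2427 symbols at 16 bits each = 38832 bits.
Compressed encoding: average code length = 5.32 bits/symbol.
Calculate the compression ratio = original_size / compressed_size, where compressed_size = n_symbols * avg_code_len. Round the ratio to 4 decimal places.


original_size = n_symbols * orig_bits = 2427 * 16 = 38832 bits
compressed_size = n_symbols * avg_code_len = 2427 * 5.32 = 12911.64 bits
ratio = original_size / compressed_size = 38832 / 12911.64 = 3.0075

Compression ratio = 3.0075


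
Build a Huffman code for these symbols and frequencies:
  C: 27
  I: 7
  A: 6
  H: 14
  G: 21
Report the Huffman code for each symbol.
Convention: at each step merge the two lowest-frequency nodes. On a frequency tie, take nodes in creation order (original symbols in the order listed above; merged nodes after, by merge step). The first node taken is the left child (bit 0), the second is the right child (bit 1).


Huffman tree construction:
Step 1: Merge A(6) + I(7) = 13
Step 2: Merge (A+I)(13) + H(14) = 27
Step 3: Merge G(21) + C(27) = 48
Step 4: Merge ((A+I)+H)(27) + (G+C)(48) = 75
Read each symbol's code off the tree from the root (left child = 0, right child = 1).

Codes:
  C: 11 (length 2)
  I: 001 (length 3)
  A: 000 (length 3)
  H: 01 (length 2)
  G: 10 (length 2)
Average code length: 163/75 = 2.1733 bits/symbol


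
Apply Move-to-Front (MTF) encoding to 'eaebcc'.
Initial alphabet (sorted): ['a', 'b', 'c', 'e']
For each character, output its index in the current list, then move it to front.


MTF encoding:
'e': index 3 in ['a', 'b', 'c', 'e'] -> ['e', 'a', 'b', 'c']
'a': index 1 in ['e', 'a', 'b', 'c'] -> ['a', 'e', 'b', 'c']
'e': index 1 in ['a', 'e', 'b', 'c'] -> ['e', 'a', 'b', 'c']
'b': index 2 in ['e', 'a', 'b', 'c'] -> ['b', 'e', 'a', 'c']
'c': index 3 in ['b', 'e', 'a', 'c'] -> ['c', 'b', 'e', 'a']
'c': index 0 in ['c', 'b', 'e', 'a'] -> ['c', 'b', 'e', 'a']


Output: [3, 1, 1, 2, 3, 0]


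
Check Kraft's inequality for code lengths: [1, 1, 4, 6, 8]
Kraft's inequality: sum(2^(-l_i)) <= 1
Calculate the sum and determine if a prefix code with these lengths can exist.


Sum = 2^(-1) + 2^(-1) + 2^(-4) + 2^(-6) + 2^(-8)
    = 0.5 + 0.5 + 0.0625 + 0.015625 + 0.00390625
    = 277/256 = 1.08203125
Since 1.08203125 > 1, Kraft's inequality is NOT satisfied.
A prefix code with these lengths CANNOT exist.

Kraft sum = 1.08203125. Not satisfied.


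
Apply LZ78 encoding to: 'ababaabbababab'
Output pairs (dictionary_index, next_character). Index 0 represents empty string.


LZ78 encoding steps:
Dictionary: {0: ''}
Step 1: w='' (idx 0), next='a' -> output (0, 'a'), add 'a' as idx 1
Step 2: w='' (idx 0), next='b' -> output (0, 'b'), add 'b' as idx 2
Step 3: w='a' (idx 1), next='b' -> output (1, 'b'), add 'ab' as idx 3
Step 4: w='a' (idx 1), next='a' -> output (1, 'a'), add 'aa' as idx 4
Step 5: w='b' (idx 2), next='b' -> output (2, 'b'), add 'bb' as idx 5
Step 6: w='ab' (idx 3), next='a' -> output (3, 'a'), add 'aba' as idx 6
Step 7: w='b' (idx 2), next='a' -> output (2, 'a'), add 'ba' as idx 7
Step 8: w='b' (idx 2), end of input -> output (2, '')


Encoded: [(0, 'a'), (0, 'b'), (1, 'b'), (1, 'a'), (2, 'b'), (3, 'a'), (2, 'a'), (2, '')]


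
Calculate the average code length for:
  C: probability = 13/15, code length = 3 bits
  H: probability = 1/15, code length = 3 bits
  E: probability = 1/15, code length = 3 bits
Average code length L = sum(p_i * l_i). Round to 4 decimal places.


Weighted contributions p_i * l_i:
  C: (13/15) * 3 = 39/15
  H: (1/15) * 3 = 3/15
  E: (1/15) * 3 = 3/15
Sum = (39 + 3 + 3)/15 = 45/15

L = 45/15 = 3.0000 bits/symbol


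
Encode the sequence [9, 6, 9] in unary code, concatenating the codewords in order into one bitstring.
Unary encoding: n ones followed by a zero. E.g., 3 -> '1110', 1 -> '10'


Encode each number as n ones followed by a terminating 0:
  9 -> 1111111110 (10 bits)
  6 -> 1111110 (7 bits)
  9 -> 1111111110 (10 bits)
Total length = 10 + 7 + 10 = 27 bits.

Unary([9, 6, 9]) = 111111111011111101111111110 (27 bits)


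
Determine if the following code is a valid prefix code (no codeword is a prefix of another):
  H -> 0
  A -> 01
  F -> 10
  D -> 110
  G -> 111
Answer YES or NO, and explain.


Checking each pair (does one codeword prefix another?):
  H='0' vs A='01': prefix -- VIOLATION

NO -- this is NOT a valid prefix code. H (0) is a prefix of A (01).


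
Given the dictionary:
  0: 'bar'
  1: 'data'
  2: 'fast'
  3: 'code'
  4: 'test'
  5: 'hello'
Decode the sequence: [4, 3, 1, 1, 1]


Look up each index in the dictionary:
  4 -> 'test'
  3 -> 'code'
  1 -> 'data'
  1 -> 'data'
  1 -> 'data'

Decoded: "test code data data data"


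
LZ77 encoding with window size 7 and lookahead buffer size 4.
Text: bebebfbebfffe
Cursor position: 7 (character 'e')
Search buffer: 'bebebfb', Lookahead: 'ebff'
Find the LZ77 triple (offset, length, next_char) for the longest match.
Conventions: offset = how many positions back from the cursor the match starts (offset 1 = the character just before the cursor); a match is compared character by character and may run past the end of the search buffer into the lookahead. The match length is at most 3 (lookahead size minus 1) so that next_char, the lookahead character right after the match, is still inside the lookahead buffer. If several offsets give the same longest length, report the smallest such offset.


Try each offset into the search buffer:
  offset=1 (pos 6, char 'b'): match length 0
  offset=2 (pos 5, char 'f'): match length 0
  offset=3 (pos 4, char 'b'): match length 0
  offset=4 (pos 3, char 'e'): match length 3
  offset=5 (pos 2, char 'b'): match length 0
  offset=6 (pos 1, char 'e'): match length 2
  offset=7 (pos 0, char 'b'): match length 0
Longest match has length 3 at offset 4.
next_char = character at position 7 + 3 = 10 -> 'f'

Best match: offset=4, length=3 (matching 'ebf' starting at position 3)
LZ77 triple: (4, 3, 'f')


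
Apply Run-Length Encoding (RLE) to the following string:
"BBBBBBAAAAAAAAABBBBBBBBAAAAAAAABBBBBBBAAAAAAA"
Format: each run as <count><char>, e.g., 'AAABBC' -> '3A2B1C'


Scanning runs left to right:
  i=0: run of 'B' x 6 -> '6B'
  i=6: run of 'A' x 9 -> '9A'
  i=15: run of 'B' x 8 -> '8B'
  i=23: run of 'A' x 8 -> '8A'
  i=31: run of 'B' x 7 -> '7B'
  i=38: run of 'A' x 7 -> '7A'

RLE = 6B9A8B8A7B7A


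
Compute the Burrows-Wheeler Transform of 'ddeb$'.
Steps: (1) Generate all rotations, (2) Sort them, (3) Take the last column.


Rotations (sorted):
  0: $ddeb -> last char: b
  1: b$dde -> last char: e
  2: ddeb$ -> last char: $
  3: deb$d -> last char: d
  4: eb$dd -> last char: d


BWT = be$dd


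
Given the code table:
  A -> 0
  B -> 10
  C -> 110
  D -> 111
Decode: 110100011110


Decoding:
110 -> C
10 -> B
0 -> A
0 -> A
111 -> D
10 -> B


Result: CBAADB


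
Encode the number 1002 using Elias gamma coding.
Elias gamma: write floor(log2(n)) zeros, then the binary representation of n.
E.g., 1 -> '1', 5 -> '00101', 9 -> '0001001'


num_bits = floor(log2(1002)) + 1 = 10
leading_zeros = num_bits - 1 = 9
binary(1002) = 1111101010

Elias gamma(1002) = '000000000' + '1111101010' = 0000000001111101010 (19 bits)


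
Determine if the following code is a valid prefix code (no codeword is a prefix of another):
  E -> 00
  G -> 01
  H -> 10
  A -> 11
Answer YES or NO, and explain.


Checking each pair (does one codeword prefix another?):
  E='00' vs G='01': no prefix
  E='00' vs H='10': no prefix
  E='00' vs A='11': no prefix
  G='01' vs E='00': no prefix
  G='01' vs H='10': no prefix
  G='01' vs A='11': no prefix
  H='10' vs E='00': no prefix
  H='10' vs G='01': no prefix
  H='10' vs A='11': no prefix
  A='11' vs E='00': no prefix
  A='11' vs G='01': no prefix
  A='11' vs H='10': no prefix
No violation found over all pairs.

YES -- this is a valid prefix code. No codeword is a prefix of any other codeword.


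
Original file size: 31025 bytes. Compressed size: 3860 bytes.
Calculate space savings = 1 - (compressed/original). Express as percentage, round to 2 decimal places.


ratio = compressed/original = 3860/31025 = 0.124416
savings = 1 - ratio = 1 - 0.124416 = 0.875584
as a percentage: 0.875584 * 100 = 87.56%

Space savings = 1 - 3860/31025 = 87.56%


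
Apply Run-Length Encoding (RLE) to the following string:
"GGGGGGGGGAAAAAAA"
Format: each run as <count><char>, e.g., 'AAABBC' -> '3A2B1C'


Scanning runs left to right:
  i=0: run of 'G' x 9 -> '9G'
  i=9: run of 'A' x 7 -> '7A'

RLE = 9G7A


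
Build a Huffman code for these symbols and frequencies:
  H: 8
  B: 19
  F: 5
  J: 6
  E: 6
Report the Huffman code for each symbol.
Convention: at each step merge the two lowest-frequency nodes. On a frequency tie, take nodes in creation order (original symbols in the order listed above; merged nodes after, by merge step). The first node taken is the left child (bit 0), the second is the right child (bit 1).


Huffman tree construction:
Step 1: Merge F(5) + J(6) = 11
Step 2: Merge E(6) + H(8) = 14
Step 3: Merge (F+J)(11) + (E+H)(14) = 25
Step 4: Merge B(19) + ((F+J)+(E+H))(25) = 44
Read each symbol's code off the tree from the root (left child = 0, right child = 1).

Codes:
  H: 111 (length 3)
  B: 0 (length 1)
  F: 100 (length 3)
  J: 101 (length 3)
  E: 110 (length 3)
Average code length: 94/44 = 2.1364 bits/symbol


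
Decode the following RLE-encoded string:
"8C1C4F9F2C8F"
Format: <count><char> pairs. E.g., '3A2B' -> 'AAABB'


Expanding each <count><char> pair:
  8C -> 'CCCCCCCC'
  1C -> 'C'
  4F -> 'FFFF'
  9F -> 'FFFFFFFFF'
  2C -> 'CC'
  8F -> 'FFFFFFFF'

Decoded = CCCCCCCCCFFFFFFFFFFFFFCCFFFFFFFF


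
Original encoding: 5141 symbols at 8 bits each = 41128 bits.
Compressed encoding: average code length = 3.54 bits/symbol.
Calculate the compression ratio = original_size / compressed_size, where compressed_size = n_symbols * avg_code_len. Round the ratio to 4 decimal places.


original_size = n_symbols * orig_bits = 5141 * 8 = 41128 bits
compressed_size = n_symbols * avg_code_len = 5141 * 3.54 = 18199.14 bits
ratio = original_size / compressed_size = 41128 / 18199.14 = 2.2599

Compression ratio = 2.2599


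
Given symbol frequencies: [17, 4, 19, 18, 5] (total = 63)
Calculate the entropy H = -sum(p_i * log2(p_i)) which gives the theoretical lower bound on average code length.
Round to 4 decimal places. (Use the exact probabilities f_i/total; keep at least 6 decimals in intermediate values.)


Per-symbol terms -p_i * log2(p_i) with p_i = f_i/63:
  p = 17/63 = 0.269841: log2(p) = -1.889817, -p*log2(p) = 0.509951
  p = 4/63 = 0.063492: log2(p) = -3.977280, -p*log2(p) = 0.252526
  p = 19/63 = 0.301587: log2(p) = -1.729352, -p*log2(p) = 0.521551
  p = 18/63 = 0.285714: log2(p) = -1.807355, -p*log2(p) = 0.516387
  p = 5/63 = 0.079365: log2(p) = -3.655352, -p*log2(p) = 0.290107
H = 0.509951 + 0.252526 + 0.521551 + 0.516387 + 0.290107 = 2.090522

H = 2.0905 bits/symbol


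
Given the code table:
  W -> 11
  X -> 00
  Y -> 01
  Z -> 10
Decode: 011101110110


Decoding:
01 -> Y
11 -> W
01 -> Y
11 -> W
01 -> Y
10 -> Z


Result: YWYWYZ


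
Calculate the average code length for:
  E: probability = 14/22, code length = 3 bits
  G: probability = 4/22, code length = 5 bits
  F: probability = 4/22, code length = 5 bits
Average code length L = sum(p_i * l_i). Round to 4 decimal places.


Weighted contributions p_i * l_i:
  E: (14/22) * 3 = 42/22
  G: (4/22) * 5 = 20/22
  F: (4/22) * 5 = 20/22
Sum = (42 + 20 + 20)/22 = 82/22

L = 82/22 = 3.7273 bits/symbol


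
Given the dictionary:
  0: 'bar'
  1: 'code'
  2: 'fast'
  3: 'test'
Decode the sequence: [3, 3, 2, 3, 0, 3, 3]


Look up each index in the dictionary:
  3 -> 'test'
  3 -> 'test'
  2 -> 'fast'
  3 -> 'test'
  0 -> 'bar'
  3 -> 'test'
  3 -> 'test'

Decoded: "test test fast test bar test test"


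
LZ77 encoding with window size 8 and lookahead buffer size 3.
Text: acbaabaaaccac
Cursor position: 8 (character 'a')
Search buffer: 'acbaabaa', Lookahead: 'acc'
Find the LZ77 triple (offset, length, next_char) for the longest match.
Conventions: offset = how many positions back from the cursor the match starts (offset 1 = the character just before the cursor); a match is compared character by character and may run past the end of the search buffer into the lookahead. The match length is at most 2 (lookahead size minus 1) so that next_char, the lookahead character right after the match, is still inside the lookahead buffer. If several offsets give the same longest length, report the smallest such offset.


Try each offset into the search buffer:
  offset=1 (pos 7, char 'a'): match length 1
  offset=2 (pos 6, char 'a'): match length 1
  offset=3 (pos 5, char 'b'): match length 0
  offset=4 (pos 4, char 'a'): match length 1
  offset=5 (pos 3, char 'a'): match length 1
  offset=6 (pos 2, char 'b'): match length 0
  offset=7 (pos 1, char 'c'): match length 0
  offset=8 (pos 0, char 'a'): match length 2
Longest match has length 2 at offset 8.
next_char = character at position 8 + 2 = 10 -> 'c'

Best match: offset=8, length=2 (matching 'ac' starting at position 0)
LZ77 triple: (8, 2, 'c')


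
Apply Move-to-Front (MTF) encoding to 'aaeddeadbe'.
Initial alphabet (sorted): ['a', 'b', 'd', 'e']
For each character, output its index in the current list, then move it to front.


MTF encoding:
'a': index 0 in ['a', 'b', 'd', 'e'] -> ['a', 'b', 'd', 'e']
'a': index 0 in ['a', 'b', 'd', 'e'] -> ['a', 'b', 'd', 'e']
'e': index 3 in ['a', 'b', 'd', 'e'] -> ['e', 'a', 'b', 'd']
'd': index 3 in ['e', 'a', 'b', 'd'] -> ['d', 'e', 'a', 'b']
'd': index 0 in ['d', 'e', 'a', 'b'] -> ['d', 'e', 'a', 'b']
'e': index 1 in ['d', 'e', 'a', 'b'] -> ['e', 'd', 'a', 'b']
'a': index 2 in ['e', 'd', 'a', 'b'] -> ['a', 'e', 'd', 'b']
'd': index 2 in ['a', 'e', 'd', 'b'] -> ['d', 'a', 'e', 'b']
'b': index 3 in ['d', 'a', 'e', 'b'] -> ['b', 'd', 'a', 'e']
'e': index 3 in ['b', 'd', 'a', 'e'] -> ['e', 'b', 'd', 'a']


Output: [0, 0, 3, 3, 0, 1, 2, 2, 3, 3]


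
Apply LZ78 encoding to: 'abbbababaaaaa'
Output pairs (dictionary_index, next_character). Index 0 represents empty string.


LZ78 encoding steps:
Dictionary: {0: ''}
Step 1: w='' (idx 0), next='a' -> output (0, 'a'), add 'a' as idx 1
Step 2: w='' (idx 0), next='b' -> output (0, 'b'), add 'b' as idx 2
Step 3: w='b' (idx 2), next='b' -> output (2, 'b'), add 'bb' as idx 3
Step 4: w='a' (idx 1), next='b' -> output (1, 'b'), add 'ab' as idx 4
Step 5: w='ab' (idx 4), next='a' -> output (4, 'a'), add 'aba' as idx 5
Step 6: w='a' (idx 1), next='a' -> output (1, 'a'), add 'aa' as idx 6
Step 7: w='aa' (idx 6), end of input -> output (6, '')


Encoded: [(0, 'a'), (0, 'b'), (2, 'b'), (1, 'b'), (4, 'a'), (1, 'a'), (6, '')]


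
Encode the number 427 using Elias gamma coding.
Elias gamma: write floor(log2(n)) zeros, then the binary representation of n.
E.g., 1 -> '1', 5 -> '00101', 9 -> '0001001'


num_bits = floor(log2(427)) + 1 = 9
leading_zeros = num_bits - 1 = 8
binary(427) = 110101011

Elias gamma(427) = '00000000' + '110101011' = 00000000110101011 (17 bits)


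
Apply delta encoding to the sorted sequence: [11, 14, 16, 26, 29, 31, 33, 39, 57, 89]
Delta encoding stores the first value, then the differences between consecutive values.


First value: 11
Deltas:
  14 - 11 = 3
  16 - 14 = 2
  26 - 16 = 10
  29 - 26 = 3
  31 - 29 = 2
  33 - 31 = 2
  39 - 33 = 6
  57 - 39 = 18
  89 - 57 = 32


Delta encoded: [11, 3, 2, 10, 3, 2, 2, 6, 18, 32]


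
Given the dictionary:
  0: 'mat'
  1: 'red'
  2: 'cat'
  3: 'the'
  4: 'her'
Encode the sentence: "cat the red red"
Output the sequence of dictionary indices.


Look up each word in the dictionary:
  'cat' -> 2
  'the' -> 3
  'red' -> 1
  'red' -> 1

Encoded: [2, 3, 1, 1]


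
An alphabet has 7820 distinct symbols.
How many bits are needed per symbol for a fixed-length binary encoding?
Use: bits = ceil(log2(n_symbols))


log2(7820) = 12.933
Bracket: 2^12 = 4096 < 7820 <= 2^13 = 8192
So ceil(log2(7820)) = 13

bits = ceil(log2(7820)) = ceil(12.933) = 13 bits


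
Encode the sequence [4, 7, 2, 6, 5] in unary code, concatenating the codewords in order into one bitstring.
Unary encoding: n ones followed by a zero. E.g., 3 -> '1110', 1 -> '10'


Encode each number as n ones followed by a terminating 0:
  4 -> 11110 (5 bits)
  7 -> 11111110 (8 bits)
  2 -> 110 (3 bits)
  6 -> 1111110 (7 bits)
  5 -> 111110 (6 bits)
Total length = 5 + 8 + 3 + 7 + 6 = 29 bits.

Unary([4, 7, 2, 6, 5]) = 11110111111101101111110111110 (29 bits)


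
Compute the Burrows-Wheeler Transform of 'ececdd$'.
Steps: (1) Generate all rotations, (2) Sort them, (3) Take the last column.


Rotations (sorted):
  0: $ececdd -> last char: d
  1: cdd$ece -> last char: e
  2: cecdd$e -> last char: e
  3: d$ececd -> last char: d
  4: dd$ecec -> last char: c
  5: ecdd$ec -> last char: c
  6: ececdd$ -> last char: $


BWT = deedcc$


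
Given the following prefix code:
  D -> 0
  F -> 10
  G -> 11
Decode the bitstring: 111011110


Decoding step by step:
Bits 11 -> G
Bits 10 -> F
Bits 11 -> G
Bits 11 -> G
Bits 0 -> D


Decoded message: GFGGD


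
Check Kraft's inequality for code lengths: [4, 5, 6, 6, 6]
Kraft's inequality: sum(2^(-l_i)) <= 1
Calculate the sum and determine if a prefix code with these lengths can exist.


Sum = 2^(-4) + 2^(-5) + 2^(-6) + 2^(-6) + 2^(-6)
    = 0.0625 + 0.03125 + 0.015625 + 0.015625 + 0.015625
    = 9/64 = 0.140625
Since 0.140625 <= 1, Kraft's inequality IS satisfied.
A prefix code with these lengths CAN exist.

Kraft sum = 0.140625. Satisfied.


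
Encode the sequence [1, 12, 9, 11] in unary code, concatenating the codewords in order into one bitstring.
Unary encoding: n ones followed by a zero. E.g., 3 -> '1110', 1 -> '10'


Encode each number as n ones followed by a terminating 0:
  1 -> 10 (2 bits)
  12 -> 1111111111110 (13 bits)
  9 -> 1111111110 (10 bits)
  11 -> 111111111110 (12 bits)
Total length = 2 + 13 + 10 + 12 = 37 bits.

Unary([1, 12, 9, 11]) = 1011111111111101111111110111111111110 (37 bits)


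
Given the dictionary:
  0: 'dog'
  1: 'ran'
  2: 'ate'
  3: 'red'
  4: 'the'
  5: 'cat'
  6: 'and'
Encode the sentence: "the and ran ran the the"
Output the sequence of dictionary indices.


Look up each word in the dictionary:
  'the' -> 4
  'and' -> 6
  'ran' -> 1
  'ran' -> 1
  'the' -> 4
  'the' -> 4

Encoded: [4, 6, 1, 1, 4, 4]


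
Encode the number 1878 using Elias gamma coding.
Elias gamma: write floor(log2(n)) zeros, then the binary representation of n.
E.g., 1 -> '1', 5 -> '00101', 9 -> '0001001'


num_bits = floor(log2(1878)) + 1 = 11
leading_zeros = num_bits - 1 = 10
binary(1878) = 11101010110

Elias gamma(1878) = '0000000000' + '11101010110' = 000000000011101010110 (21 bits)


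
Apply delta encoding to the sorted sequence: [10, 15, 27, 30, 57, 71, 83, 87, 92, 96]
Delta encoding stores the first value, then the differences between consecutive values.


First value: 10
Deltas:
  15 - 10 = 5
  27 - 15 = 12
  30 - 27 = 3
  57 - 30 = 27
  71 - 57 = 14
  83 - 71 = 12
  87 - 83 = 4
  92 - 87 = 5
  96 - 92 = 4


Delta encoded: [10, 5, 12, 3, 27, 14, 12, 4, 5, 4]


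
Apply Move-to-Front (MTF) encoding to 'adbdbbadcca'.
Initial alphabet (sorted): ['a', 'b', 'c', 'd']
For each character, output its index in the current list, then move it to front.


MTF encoding:
'a': index 0 in ['a', 'b', 'c', 'd'] -> ['a', 'b', 'c', 'd']
'd': index 3 in ['a', 'b', 'c', 'd'] -> ['d', 'a', 'b', 'c']
'b': index 2 in ['d', 'a', 'b', 'c'] -> ['b', 'd', 'a', 'c']
'd': index 1 in ['b', 'd', 'a', 'c'] -> ['d', 'b', 'a', 'c']
'b': index 1 in ['d', 'b', 'a', 'c'] -> ['b', 'd', 'a', 'c']
'b': index 0 in ['b', 'd', 'a', 'c'] -> ['b', 'd', 'a', 'c']
'a': index 2 in ['b', 'd', 'a', 'c'] -> ['a', 'b', 'd', 'c']
'd': index 2 in ['a', 'b', 'd', 'c'] -> ['d', 'a', 'b', 'c']
'c': index 3 in ['d', 'a', 'b', 'c'] -> ['c', 'd', 'a', 'b']
'c': index 0 in ['c', 'd', 'a', 'b'] -> ['c', 'd', 'a', 'b']
'a': index 2 in ['c', 'd', 'a', 'b'] -> ['a', 'c', 'd', 'b']


Output: [0, 3, 2, 1, 1, 0, 2, 2, 3, 0, 2]


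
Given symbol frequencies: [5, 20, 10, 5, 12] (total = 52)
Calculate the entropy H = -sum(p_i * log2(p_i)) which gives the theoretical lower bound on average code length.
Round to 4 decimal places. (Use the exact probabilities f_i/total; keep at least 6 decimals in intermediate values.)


Per-symbol terms -p_i * log2(p_i) with p_i = f_i/52:
  p = 5/52 = 0.096154: log2(p) = -3.378512, -p*log2(p) = 0.324857
  p = 20/52 = 0.384615: log2(p) = -1.378512, -p*log2(p) = 0.530197
  p = 10/52 = 0.192308: log2(p) = -2.378512, -p*log2(p) = 0.457406
  p = 5/52 = 0.096154: log2(p) = -3.378512, -p*log2(p) = 0.324857
  p = 12/52 = 0.230769: log2(p) = -2.115477, -p*log2(p) = 0.488187
H = 0.324857 + 0.530197 + 0.457406 + 0.324857 + 0.488187 = 2.125504

H = 2.1255 bits/symbol


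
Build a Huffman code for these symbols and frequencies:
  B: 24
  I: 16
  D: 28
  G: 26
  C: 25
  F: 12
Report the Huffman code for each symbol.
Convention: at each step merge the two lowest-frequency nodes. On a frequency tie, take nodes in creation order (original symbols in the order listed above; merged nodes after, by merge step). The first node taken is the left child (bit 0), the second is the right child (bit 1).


Huffman tree construction:
Step 1: Merge F(12) + I(16) = 28
Step 2: Merge B(24) + C(25) = 49
Step 3: Merge G(26) + D(28) = 54
Step 4: Merge (F+I)(28) + (B+C)(49) = 77
Step 5: Merge (G+D)(54) + ((F+I)+(B+C))(77) = 131
Read each symbol's code off the tree from the root (left child = 0, right child = 1).

Codes:
  B: 110 (length 3)
  I: 101 (length 3)
  D: 01 (length 2)
  G: 00 (length 2)
  C: 111 (length 3)
  F: 100 (length 3)
Average code length: 339/131 = 2.5878 bits/symbol


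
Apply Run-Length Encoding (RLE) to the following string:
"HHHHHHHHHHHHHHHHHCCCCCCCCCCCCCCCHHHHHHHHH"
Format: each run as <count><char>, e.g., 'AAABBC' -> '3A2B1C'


Scanning runs left to right:
  i=0: run of 'H' x 17 -> '17H'
  i=17: run of 'C' x 15 -> '15C'
  i=32: run of 'H' x 9 -> '9H'

RLE = 17H15C9H


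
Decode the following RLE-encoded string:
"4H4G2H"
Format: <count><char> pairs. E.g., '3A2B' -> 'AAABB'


Expanding each <count><char> pair:
  4H -> 'HHHH'
  4G -> 'GGGG'
  2H -> 'HH'

Decoded = HHHHGGGGHH


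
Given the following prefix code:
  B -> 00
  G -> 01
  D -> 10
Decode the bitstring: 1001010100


Decoding step by step:
Bits 10 -> D
Bits 01 -> G
Bits 01 -> G
Bits 01 -> G
Bits 00 -> B


Decoded message: DGGGB


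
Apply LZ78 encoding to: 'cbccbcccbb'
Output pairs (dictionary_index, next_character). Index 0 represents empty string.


LZ78 encoding steps:
Dictionary: {0: ''}
Step 1: w='' (idx 0), next='c' -> output (0, 'c'), add 'c' as idx 1
Step 2: w='' (idx 0), next='b' -> output (0, 'b'), add 'b' as idx 2
Step 3: w='c' (idx 1), next='c' -> output (1, 'c'), add 'cc' as idx 3
Step 4: w='b' (idx 2), next='c' -> output (2, 'c'), add 'bc' as idx 4
Step 5: w='cc' (idx 3), next='b' -> output (3, 'b'), add 'ccb' as idx 5
Step 6: w='b' (idx 2), end of input -> output (2, '')


Encoded: [(0, 'c'), (0, 'b'), (1, 'c'), (2, 'c'), (3, 'b'), (2, '')]


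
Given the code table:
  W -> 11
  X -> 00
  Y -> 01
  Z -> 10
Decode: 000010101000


Decoding:
00 -> X
00 -> X
10 -> Z
10 -> Z
10 -> Z
00 -> X


Result: XXZZZX


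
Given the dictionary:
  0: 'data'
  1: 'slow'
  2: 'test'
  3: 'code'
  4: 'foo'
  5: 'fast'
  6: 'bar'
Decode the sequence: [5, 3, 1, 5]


Look up each index in the dictionary:
  5 -> 'fast'
  3 -> 'code'
  1 -> 'slow'
  5 -> 'fast'

Decoded: "fast code slow fast"


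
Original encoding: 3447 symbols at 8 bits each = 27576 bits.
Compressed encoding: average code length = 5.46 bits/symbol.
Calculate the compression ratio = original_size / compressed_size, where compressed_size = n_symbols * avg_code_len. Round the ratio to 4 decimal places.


original_size = n_symbols * orig_bits = 3447 * 8 = 27576 bits
compressed_size = n_symbols * avg_code_len = 3447 * 5.46 = 18820.62 bits
ratio = original_size / compressed_size = 27576 / 18820.62 = 1.4652

Compression ratio = 1.4652


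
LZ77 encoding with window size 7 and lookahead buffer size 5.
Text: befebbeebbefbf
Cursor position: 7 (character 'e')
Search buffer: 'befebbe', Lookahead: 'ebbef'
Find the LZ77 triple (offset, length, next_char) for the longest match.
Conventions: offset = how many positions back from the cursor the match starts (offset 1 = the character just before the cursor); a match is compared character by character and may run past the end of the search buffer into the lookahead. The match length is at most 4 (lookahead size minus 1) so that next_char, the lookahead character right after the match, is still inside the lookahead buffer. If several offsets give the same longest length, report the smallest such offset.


Try each offset into the search buffer:
  offset=1 (pos 6, char 'e'): match length 1
  offset=2 (pos 5, char 'b'): match length 0
  offset=3 (pos 4, char 'b'): match length 0
  offset=4 (pos 3, char 'e'): match length 4
  offset=5 (pos 2, char 'f'): match length 0
  offset=6 (pos 1, char 'e'): match length 1
  offset=7 (pos 0, char 'b'): match length 0
Longest match has length 4 at offset 4.
next_char = character at position 7 + 4 = 11 -> 'f'

Best match: offset=4, length=4 (matching 'ebbe' starting at position 3)
LZ77 triple: (4, 4, 'f')


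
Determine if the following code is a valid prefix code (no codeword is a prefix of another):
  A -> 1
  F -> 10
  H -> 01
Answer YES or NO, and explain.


Checking each pair (does one codeword prefix another?):
  A='1' vs F='10': prefix -- VIOLATION

NO -- this is NOT a valid prefix code. A (1) is a prefix of F (10).


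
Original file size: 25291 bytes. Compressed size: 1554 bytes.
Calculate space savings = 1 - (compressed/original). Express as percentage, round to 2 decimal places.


ratio = compressed/original = 1554/25291 = 0.061445
savings = 1 - ratio = 1 - 0.061445 = 0.938555
as a percentage: 0.938555 * 100 = 93.86%

Space savings = 1 - 1554/25291 = 93.86%


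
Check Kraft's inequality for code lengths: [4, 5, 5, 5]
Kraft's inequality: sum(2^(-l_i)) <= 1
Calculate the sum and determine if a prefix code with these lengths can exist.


Sum = 2^(-4) + 2^(-5) + 2^(-5) + 2^(-5)
    = 0.0625 + 0.03125 + 0.03125 + 0.03125
    = 5/32 = 0.15625
Since 0.15625 <= 1, Kraft's inequality IS satisfied.
A prefix code with these lengths CAN exist.

Kraft sum = 0.15625. Satisfied.


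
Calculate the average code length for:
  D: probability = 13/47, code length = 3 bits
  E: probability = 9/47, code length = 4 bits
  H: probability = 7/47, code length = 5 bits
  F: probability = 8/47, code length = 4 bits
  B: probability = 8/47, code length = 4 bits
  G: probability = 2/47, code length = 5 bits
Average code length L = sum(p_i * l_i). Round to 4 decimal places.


Weighted contributions p_i * l_i:
  D: (13/47) * 3 = 39/47
  E: (9/47) * 4 = 36/47
  H: (7/47) * 5 = 35/47
  F: (8/47) * 4 = 32/47
  B: (8/47) * 4 = 32/47
  G: (2/47) * 5 = 10/47
Sum = (39 + 36 + 35 + 32 + 32 + 10)/47 = 184/47

L = 184/47 = 3.9149 bits/symbol
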